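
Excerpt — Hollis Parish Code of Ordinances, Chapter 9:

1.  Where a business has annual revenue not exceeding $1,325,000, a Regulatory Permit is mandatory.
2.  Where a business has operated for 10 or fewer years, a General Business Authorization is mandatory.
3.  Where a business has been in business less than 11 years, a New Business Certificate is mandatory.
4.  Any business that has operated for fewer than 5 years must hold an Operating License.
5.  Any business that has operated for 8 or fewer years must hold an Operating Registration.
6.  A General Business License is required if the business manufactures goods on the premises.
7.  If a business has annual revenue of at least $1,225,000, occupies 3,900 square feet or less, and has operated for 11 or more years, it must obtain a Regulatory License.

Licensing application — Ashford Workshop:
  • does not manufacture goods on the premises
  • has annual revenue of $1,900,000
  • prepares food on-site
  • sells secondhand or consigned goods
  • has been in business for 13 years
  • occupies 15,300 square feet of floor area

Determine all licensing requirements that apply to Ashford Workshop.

1. revenue $1,900,000 > $1,325,000 → Regulatory Permit not required.
2. years in business 13 > 10 → General Business Authorization not required.
3. years in business 13 ≥ 11 → New Business Certificate not required.
4. years in business 13 ≥ 5 → Operating License not required.
5. years in business 13 > 8 → Operating Registration not required.
6. does not manufacture goods on the premises → General Business License not required.
7. revenue $1,900,000 ≥ $1,225,000; floor area 15,300 square feet > 3,900 square feet; years in business 13 ≥ 11 → Regulatory License not required.

None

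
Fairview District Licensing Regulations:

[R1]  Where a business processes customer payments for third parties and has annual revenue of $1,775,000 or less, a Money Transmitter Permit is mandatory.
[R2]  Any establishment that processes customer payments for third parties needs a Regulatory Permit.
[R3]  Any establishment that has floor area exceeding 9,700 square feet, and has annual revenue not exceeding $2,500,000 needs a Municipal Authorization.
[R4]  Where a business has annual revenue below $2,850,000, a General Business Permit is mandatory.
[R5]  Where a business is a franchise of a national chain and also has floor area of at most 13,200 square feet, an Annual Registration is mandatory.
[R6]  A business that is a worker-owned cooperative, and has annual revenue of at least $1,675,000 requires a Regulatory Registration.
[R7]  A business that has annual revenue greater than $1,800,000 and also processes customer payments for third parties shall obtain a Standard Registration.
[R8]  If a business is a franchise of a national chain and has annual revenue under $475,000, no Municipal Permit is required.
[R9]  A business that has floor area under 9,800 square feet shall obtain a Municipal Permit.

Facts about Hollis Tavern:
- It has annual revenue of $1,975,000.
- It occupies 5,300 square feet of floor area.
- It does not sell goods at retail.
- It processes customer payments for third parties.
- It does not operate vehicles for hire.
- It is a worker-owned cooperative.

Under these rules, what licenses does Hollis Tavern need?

General Business Permit, Municipal Permit, Regulatory Permit, Regulatory Registration, Standard Registration

[R1] processes customer payments for third parties; revenue $1,975,000 > $1,775,000 → Money Transmitter Permit not required.
[R2] processes customer payments for third parties → Regulatory Permit required.
[R3] floor area 5,300 square feet ≤ 9,700 square feet; revenue $1,975,000 ≤ $2,500,000 → Municipal Authorization not required.
[R4] revenue $1,975,000 < $2,850,000 → General Business Permit required.
[R5] is a worker-owned cooperative (not: is a franchise of a national chain); floor area 5,300 square feet ≤ 13,200 square feet → Annual Registration not required.
[R6] is a worker-owned cooperative; revenue $1,975,000 ≥ $1,675,000 → Regulatory Registration required.
[R7] revenue $1,975,000 > $1,800,000; processes customer payments for third parties → Standard Registration required.
[R8] is a worker-owned cooperative (not: is a franchise of a national chain); revenue $1,975,000 ≥ $475,000 → Municipal Permit exemption does not apply.
[R9] floor area 5,300 square feet < 9,800 square feet → Municipal Permit required.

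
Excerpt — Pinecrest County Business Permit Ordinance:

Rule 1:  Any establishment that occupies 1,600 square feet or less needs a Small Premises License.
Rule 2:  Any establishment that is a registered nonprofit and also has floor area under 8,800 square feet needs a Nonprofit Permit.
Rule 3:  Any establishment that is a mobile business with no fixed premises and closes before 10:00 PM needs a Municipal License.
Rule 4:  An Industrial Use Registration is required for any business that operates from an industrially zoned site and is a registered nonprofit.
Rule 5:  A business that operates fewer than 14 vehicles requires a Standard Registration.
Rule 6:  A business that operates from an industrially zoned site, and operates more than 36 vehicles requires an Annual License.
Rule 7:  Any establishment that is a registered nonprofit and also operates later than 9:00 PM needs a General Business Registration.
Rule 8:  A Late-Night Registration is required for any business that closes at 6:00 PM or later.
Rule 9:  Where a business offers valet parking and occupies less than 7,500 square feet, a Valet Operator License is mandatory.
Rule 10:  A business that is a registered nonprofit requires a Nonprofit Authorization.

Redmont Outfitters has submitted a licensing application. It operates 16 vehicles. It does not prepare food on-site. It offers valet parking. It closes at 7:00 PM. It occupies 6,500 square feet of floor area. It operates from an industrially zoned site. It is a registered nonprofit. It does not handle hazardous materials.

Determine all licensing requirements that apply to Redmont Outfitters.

Industrial Use Registration, Late-Night Registration, Nonprofit Authorization, Nonprofit Permit, Valet Operator License

Rule 1: floor area 6,500 square feet > 1,600 square feet → Small Premises License not required.
Rule 2: is a registered nonprofit; floor area 6,500 square feet < 8,800 square feet → Nonprofit Permit required.
Rule 3: operates from an industrially zoned site (not: is a mobile business with no fixed premises); closes 7:00 PM, at/before 10:00 PM → Municipal License not required.
Rule 4: operates from an industrially zoned site; is a registered nonprofit → Industrial Use Registration required.
Rule 5: vehicles 16 ≥ 14 → Standard Registration not required.
Rule 6: operates from an industrially zoned site; vehicles 16 ≤ 36 → Annual License not required.
Rule 7: is a registered nonprofit; closes 7:00 PM, at/before 9:00 PM → General Business Registration not required.
Rule 8: closes 7:00 PM, after 6:00 PM → Late-Night Registration required.
Rule 9: offers valet parking; floor area 6,500 square feet < 7,500 square feet → Valet Operator License required.
Rule 10: is a registered nonprofit → Nonprofit Authorization required.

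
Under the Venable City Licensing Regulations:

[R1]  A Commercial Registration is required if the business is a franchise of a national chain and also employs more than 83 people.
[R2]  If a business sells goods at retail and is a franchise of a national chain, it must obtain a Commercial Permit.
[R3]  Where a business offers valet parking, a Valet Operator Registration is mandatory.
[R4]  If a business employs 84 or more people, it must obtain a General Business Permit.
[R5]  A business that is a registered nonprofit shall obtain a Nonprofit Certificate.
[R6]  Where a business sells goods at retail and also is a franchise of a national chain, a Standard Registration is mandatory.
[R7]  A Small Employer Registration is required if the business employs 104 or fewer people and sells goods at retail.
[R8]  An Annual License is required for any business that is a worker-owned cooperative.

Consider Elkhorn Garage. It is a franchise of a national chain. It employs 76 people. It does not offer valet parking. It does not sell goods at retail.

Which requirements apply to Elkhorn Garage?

None

[R1] is a franchise of a national chain; employees 76 ≤ 83 → Commercial Registration not required.
[R2] does not sell goods at retail; is a franchise of a national chain → Commercial Permit not required.
[R3] does not offer valet parking → Valet Operator Registration not required.
[R4] employees 76 < 84 → General Business Permit not required.
[R5] is a franchise of a national chain (not: is a registered nonprofit) → Nonprofit Certificate not required.
[R6] does not sell goods at retail; is a franchise of a national chain → Standard Registration not required.
[R7] employees 76 ≤ 104; does not sell goods at retail → Small Employer Registration not required.
[R8] is a franchise of a national chain (not: is a worker-owned cooperative) → Annual License not required.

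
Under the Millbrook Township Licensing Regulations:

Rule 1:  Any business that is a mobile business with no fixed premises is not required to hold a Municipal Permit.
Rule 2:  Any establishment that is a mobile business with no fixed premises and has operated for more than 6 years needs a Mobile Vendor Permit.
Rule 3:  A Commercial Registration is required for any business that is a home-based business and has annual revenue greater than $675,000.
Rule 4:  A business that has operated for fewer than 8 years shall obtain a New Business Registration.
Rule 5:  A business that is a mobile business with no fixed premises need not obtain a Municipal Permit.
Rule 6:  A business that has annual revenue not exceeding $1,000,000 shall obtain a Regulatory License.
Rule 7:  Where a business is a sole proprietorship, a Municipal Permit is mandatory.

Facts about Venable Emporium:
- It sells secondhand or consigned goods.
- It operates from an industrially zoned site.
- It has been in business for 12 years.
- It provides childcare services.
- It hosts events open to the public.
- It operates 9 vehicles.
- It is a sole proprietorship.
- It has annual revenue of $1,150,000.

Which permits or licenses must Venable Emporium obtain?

Rule 1: operates from an industrially zoned site (not: is a mobile business with no fixed premises) → Municipal Permit exemption does not apply.
Rule 2: operates from an industrially zoned site (not: is a mobile business with no fixed premises); years in business 12 > 6 → Mobile Vendor Permit not required.
Rule 3: operates from an industrially zoned site (not: is a home-based business); revenue $1,150,000 > $675,000 → Commercial Registration not required.
Rule 4: years in business 12 ≥ 8 → New Business Registration not required.
Rule 5: operates from an industrially zoned site (not: is a mobile business with no fixed premises) → Municipal Permit exemption does not apply.
Rule 6: revenue $1,150,000 > $1,000,000 → Regulatory License not required.
Rule 7: is a sole proprietorship → Municipal Permit required.

Municipal Permit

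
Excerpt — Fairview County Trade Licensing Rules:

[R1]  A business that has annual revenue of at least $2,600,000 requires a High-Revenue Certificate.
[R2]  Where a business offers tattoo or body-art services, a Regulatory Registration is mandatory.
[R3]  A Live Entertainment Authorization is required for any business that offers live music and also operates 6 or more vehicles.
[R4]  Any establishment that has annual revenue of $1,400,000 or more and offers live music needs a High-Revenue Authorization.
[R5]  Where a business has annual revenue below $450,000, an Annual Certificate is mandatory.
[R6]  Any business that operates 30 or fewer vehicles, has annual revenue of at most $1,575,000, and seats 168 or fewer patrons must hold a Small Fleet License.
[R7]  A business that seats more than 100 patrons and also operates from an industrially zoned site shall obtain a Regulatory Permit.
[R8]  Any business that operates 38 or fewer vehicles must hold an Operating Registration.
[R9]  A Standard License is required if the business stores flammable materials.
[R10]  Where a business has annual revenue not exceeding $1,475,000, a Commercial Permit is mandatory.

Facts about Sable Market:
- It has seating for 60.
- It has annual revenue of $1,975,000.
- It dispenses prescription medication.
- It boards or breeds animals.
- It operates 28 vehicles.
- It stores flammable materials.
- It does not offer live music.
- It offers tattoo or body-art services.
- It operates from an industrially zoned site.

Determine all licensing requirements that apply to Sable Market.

[R1] revenue $1,975,000 < $2,600,000 → High-Revenue Certificate not required.
[R2] offers tattoo or body-art services → Regulatory Registration required.
[R3] does not offer live music; vehicles 28 ≥ 6 → Live Entertainment Authorization not required.
[R4] revenue $1,975,000 ≥ $1,400,000; does not offer live music → High-Revenue Authorization not required.
[R5] revenue $1,975,000 ≥ $450,000 → Annual Certificate not required.
[R6] vehicles 28 ≤ 30; revenue $1,975,000 > $1,575,000; seating 60 ≤ 168 → Small Fleet License not required.
[R7] seating 60 ≤ 100; operates from an industrially zoned site → Regulatory Permit not required.
[R8] vehicles 28 ≤ 38 → Operating Registration required.
[R9] stores flammable materials → Standard License required.
[R10] revenue $1,975,000 > $1,475,000 → Commercial Permit not required.

Operating Registration, Regulatory Registration, Standard License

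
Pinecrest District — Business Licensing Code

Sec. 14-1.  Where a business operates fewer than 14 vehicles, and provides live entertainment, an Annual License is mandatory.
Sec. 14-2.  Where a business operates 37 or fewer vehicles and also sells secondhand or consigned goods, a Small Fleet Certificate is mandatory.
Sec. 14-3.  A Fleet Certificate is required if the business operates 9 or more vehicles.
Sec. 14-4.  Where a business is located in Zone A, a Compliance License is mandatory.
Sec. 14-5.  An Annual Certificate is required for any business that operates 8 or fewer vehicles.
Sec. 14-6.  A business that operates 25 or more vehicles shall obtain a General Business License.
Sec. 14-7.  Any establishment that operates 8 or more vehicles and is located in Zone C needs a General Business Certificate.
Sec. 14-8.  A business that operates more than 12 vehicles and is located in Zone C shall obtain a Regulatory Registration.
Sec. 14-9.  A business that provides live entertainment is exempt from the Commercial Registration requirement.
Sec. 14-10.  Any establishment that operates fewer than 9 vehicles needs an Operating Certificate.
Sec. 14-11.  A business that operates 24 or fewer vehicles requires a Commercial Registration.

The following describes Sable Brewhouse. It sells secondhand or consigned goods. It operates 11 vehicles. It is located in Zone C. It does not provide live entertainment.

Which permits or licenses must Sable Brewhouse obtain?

Commercial Registration, Fleet Certificate, General Business Certificate, Small Fleet Certificate

Sec. 14-1. vehicles 11 < 14; does not provide live entertainment → Annual License not required.
Sec. 14-2. vehicles 11 ≤ 37; sells secondhand or consigned goods → Small Fleet Certificate required.
Sec. 14-3. vehicles 11 ≥ 9 → Fleet Certificate required.
Sec. 14-4. is located in Zone C (not: is located in Zone A) → Compliance License not required.
Sec. 14-5. vehicles 11 > 8 → Annual Certificate not required.
Sec. 14-6. vehicles 11 < 25 → General Business License not required.
Sec. 14-7. vehicles 11 ≥ 8; is located in Zone C → General Business Certificate required.
Sec. 14-8. vehicles 11 ≤ 12; is located in Zone C → Regulatory Registration not required.
Sec. 14-9. does not provide live entertainment → Commercial Registration exemption does not apply.
Sec. 14-10. vehicles 11 ≥ 9 → Operating Certificate not required.
Sec. 14-11. vehicles 11 ≤ 24 → Commercial Registration required.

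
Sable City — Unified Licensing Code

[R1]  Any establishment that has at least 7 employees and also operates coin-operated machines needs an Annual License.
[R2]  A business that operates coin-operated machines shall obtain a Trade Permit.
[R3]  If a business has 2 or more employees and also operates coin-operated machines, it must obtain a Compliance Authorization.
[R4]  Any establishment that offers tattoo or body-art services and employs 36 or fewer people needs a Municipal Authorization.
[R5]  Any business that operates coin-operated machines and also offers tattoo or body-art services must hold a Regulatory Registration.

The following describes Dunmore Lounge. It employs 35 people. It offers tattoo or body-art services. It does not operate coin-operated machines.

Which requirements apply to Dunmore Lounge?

Municipal Authorization

[R1] employees 35 ≥ 7; does not operate coin-operated machines → Annual License not required.
[R2] does not operate coin-operated machines → Trade Permit not required.
[R3] employees 35 ≥ 2; does not operate coin-operated machines → Compliance Authorization not required.
[R4] offers tattoo or body-art services; employees 35 ≤ 36 → Municipal Authorization required.
[R5] does not operate coin-operated machines; offers tattoo or body-art services → Regulatory Registration not required.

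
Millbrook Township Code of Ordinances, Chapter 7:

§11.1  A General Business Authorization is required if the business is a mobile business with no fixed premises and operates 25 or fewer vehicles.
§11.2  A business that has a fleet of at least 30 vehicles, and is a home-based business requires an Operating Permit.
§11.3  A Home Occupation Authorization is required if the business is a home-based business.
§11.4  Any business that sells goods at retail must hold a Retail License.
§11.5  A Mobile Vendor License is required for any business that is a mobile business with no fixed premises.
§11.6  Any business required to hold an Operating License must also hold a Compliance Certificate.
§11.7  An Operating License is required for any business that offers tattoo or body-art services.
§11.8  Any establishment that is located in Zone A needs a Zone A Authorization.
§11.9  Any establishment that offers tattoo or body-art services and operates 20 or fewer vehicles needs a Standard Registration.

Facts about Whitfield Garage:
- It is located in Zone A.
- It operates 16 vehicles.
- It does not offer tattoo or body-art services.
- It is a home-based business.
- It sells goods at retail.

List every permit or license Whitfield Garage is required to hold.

Home Occupation Authorization, Retail License, Zone A Authorization

§11.1 is a home-based business (not: is a mobile business with no fixed premises); vehicles 16 ≤ 25 → General Business Authorization not required.
§11.2 vehicles 16 < 30; is a home-based business → Operating Permit not required.
§11.3 is a home-based business → Home Occupation Authorization required.
§11.4 sells goods at retail → Retail License required.
§11.5 is a home-based business (not: is a mobile business with no fixed premises) → Mobile Vendor License not required.
§11.6 Operating License is not required → no effect.
§11.7 does not offer tattoo or body-art services → Operating License not required.
§11.8 is located in Zone A → Zone A Authorization required.
§11.9 does not offer tattoo or body-art services; vehicles 16 ≤ 20 → Standard Registration not required.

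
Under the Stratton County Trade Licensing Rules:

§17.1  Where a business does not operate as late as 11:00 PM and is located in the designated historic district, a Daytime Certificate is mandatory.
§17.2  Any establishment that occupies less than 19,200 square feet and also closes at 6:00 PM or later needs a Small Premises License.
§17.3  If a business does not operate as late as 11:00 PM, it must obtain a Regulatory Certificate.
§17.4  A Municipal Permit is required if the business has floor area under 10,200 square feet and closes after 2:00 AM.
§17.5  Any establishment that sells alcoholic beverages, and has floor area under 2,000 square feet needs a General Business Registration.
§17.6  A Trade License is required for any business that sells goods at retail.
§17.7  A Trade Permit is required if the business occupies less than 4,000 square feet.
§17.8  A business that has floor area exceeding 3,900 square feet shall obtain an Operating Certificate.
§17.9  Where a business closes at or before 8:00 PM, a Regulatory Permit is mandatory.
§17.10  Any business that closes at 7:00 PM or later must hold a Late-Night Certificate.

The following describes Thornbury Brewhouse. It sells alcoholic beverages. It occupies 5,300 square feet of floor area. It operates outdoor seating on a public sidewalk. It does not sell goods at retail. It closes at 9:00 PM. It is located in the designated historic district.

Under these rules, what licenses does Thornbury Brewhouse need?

§17.1 closes 9:00 PM, at/before 11:00 PM; is located in the designated historic district → Daytime Certificate required.
§17.2 floor area 5,300 square feet < 19,200 square feet; closes 9:00 PM, after 6:00 PM → Small Premises License required.
§17.3 closes 9:00 PM, at/before 11:00 PM → Regulatory Certificate required.
§17.4 floor area 5,300 square feet < 10,200 square feet; closes 9:00 PM, at/before 2:00 AM → Municipal Permit not required.
§17.5 sells alcoholic beverages; floor area 5,300 square feet ≥ 2,000 square feet → General Business Registration not required.
§17.6 does not sell goods at retail → Trade License not required.
§17.7 floor area 5,300 square feet ≥ 4,000 square feet → Trade Permit not required.
§17.8 floor area 5,300 square feet > 3,900 square feet → Operating Certificate required.
§17.9 closes 9:00 PM, after 8:00 PM → Regulatory Permit not required.
§17.10 closes 9:00 PM, after 7:00 PM → Late-Night Certificate required.

Daytime Certificate, Late-Night Certificate, Operating Certificate, Regulatory Certificate, Small Premises License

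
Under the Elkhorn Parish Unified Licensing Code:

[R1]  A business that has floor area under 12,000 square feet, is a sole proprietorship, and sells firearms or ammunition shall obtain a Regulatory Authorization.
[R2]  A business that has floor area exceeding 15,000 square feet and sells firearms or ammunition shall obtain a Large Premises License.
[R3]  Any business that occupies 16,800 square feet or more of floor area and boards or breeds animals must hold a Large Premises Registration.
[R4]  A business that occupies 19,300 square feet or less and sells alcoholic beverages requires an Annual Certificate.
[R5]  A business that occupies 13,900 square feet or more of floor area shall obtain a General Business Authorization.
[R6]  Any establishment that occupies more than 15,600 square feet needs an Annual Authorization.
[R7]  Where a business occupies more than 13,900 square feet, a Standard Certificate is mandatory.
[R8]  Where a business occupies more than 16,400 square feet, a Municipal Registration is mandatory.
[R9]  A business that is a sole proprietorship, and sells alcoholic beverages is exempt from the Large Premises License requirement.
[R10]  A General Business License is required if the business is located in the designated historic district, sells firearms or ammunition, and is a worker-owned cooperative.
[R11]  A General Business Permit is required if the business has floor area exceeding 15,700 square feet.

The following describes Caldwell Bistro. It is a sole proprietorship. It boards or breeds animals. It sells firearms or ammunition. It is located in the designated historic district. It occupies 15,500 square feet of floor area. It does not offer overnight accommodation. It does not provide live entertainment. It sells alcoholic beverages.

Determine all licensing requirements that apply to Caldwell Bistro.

[R1] floor area 15,500 square feet ≥ 12,000 square feet; is a sole proprietorship; sells firearms or ammunition → Regulatory Authorization not required.
[R2] floor area 15,500 square feet > 15,000 square feet; sells firearms or ammunition → Large Premises License required.
[R3] floor area 15,500 square feet < 16,800 square feet; boards or breeds animals → Large Premises Registration not required.
[R4] floor area 15,500 square feet ≤ 19,300 square feet; sells alcoholic beverages → Annual Certificate required.
[R5] floor area 15,500 square feet ≥ 13,900 square feet → General Business Authorization required.
[R6] floor area 15,500 square feet ≤ 15,600 square feet → Annual Authorization not required.
[R7] floor area 15,500 square feet > 13,900 square feet → Standard Certificate required.
[R8] floor area 15,500 square feet ≤ 16,400 square feet → Municipal Registration not required.
[R9] is a sole proprietorship; sells alcoholic beverages → exempt from Large Premises License.
[R10] is located in the designated historic district; sells firearms or ammunition; is a sole proprietorship (not: is a worker-owned cooperative) → General Business License not required.
[R11] floor area 15,500 square feet ≤ 15,700 square feet → General Business Permit not required.

Annual Certificate, General Business Authorization, Standard Certificate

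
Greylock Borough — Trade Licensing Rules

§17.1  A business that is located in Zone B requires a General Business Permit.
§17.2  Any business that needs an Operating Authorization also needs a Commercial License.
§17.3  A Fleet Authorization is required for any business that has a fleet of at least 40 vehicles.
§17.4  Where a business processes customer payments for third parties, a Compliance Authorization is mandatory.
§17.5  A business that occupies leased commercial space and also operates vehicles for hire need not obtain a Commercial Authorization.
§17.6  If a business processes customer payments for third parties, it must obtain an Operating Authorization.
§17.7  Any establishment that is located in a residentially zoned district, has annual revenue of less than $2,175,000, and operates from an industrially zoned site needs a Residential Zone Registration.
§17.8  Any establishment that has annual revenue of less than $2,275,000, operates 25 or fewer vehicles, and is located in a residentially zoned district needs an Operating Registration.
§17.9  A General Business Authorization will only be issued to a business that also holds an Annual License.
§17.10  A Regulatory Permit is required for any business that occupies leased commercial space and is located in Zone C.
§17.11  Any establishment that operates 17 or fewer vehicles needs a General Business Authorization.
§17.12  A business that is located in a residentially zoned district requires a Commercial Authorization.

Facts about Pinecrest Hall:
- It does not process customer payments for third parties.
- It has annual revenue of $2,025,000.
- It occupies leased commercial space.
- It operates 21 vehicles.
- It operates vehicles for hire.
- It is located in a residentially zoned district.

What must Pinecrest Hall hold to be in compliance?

Operating Registration

§17.1 is located in a residentially zoned district (not: is located in Zone B) → General Business Permit not required.
§17.2 Operating Authorization is not required → no effect.
§17.3 vehicles 21 < 40 → Fleet Authorization not required.
§17.4 does not process customer payments for third parties → Compliance Authorization not required.
§17.5 occupies leased commercial space; operates vehicles for hire → exempt from Commercial Authorization.
§17.6 does not process customer payments for third parties → Operating Authorization not required.
§17.7 is located in a residentially zoned district; revenue $2,025,000 < $2,175,000; occupies leased commercial space (not: operates from an industrially zoned site) → Residential Zone Registration not required.
§17.8 revenue $2,025,000 < $2,275,000; vehicles 21 ≤ 25; is located in a residentially zoned district → Operating Registration required.
§17.9 General Business Authorization is not required → no effect.
§17.10 occupies leased commercial space; is located in a residentially zoned district (not: is located in Zone C) → Regulatory Permit not required.
§17.11 vehicles 21 > 17 → General Business Authorization not required.
§17.12 is located in a residentially zoned district → Commercial Authorization required.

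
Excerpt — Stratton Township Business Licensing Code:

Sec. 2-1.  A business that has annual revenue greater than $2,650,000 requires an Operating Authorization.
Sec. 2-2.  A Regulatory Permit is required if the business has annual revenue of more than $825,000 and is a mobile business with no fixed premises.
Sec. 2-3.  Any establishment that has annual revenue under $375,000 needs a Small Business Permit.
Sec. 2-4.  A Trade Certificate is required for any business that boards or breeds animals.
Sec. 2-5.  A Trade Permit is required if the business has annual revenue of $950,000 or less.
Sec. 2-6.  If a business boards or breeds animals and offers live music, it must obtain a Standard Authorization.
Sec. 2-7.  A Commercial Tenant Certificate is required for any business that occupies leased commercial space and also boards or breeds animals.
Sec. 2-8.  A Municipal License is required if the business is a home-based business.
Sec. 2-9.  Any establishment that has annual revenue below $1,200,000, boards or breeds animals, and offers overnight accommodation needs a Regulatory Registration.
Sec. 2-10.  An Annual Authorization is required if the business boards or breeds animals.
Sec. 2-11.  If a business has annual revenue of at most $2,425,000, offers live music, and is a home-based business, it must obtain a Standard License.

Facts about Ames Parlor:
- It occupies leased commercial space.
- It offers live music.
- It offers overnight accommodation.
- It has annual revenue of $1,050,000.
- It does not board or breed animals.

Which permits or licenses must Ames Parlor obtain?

Sec. 2-1. revenue $1,050,000 ≤ $2,650,000 → Operating Authorization not required.
Sec. 2-2. revenue $1,050,000 > $825,000; occupies leased commercial space (not: is a mobile business with no fixed premises) → Regulatory Permit not required.
Sec. 2-3. revenue $1,050,000 ≥ $375,000 → Small Business Permit not required.
Sec. 2-4. does not board or breed animals → Trade Certificate not required.
Sec. 2-5. revenue $1,050,000 > $950,000 → Trade Permit not required.
Sec. 2-6. does not board or breed animals; offers live music → Standard Authorization not required.
Sec. 2-7. occupies leased commercial space; does not board or breed animals → Commercial Tenant Certificate not required.
Sec. 2-8. occupies leased commercial space (not: is a home-based business) → Municipal License not required.
Sec. 2-9. revenue $1,050,000 < $1,200,000; does not board or breed animals; offers overnight accommodation → Regulatory Registration not required.
Sec. 2-10. does not board or breed animals → Annual Authorization not required.
Sec. 2-11. revenue $1,050,000 ≤ $2,425,000; offers live music; occupies leased commercial space (not: is a home-based business) → Standard License not required.

None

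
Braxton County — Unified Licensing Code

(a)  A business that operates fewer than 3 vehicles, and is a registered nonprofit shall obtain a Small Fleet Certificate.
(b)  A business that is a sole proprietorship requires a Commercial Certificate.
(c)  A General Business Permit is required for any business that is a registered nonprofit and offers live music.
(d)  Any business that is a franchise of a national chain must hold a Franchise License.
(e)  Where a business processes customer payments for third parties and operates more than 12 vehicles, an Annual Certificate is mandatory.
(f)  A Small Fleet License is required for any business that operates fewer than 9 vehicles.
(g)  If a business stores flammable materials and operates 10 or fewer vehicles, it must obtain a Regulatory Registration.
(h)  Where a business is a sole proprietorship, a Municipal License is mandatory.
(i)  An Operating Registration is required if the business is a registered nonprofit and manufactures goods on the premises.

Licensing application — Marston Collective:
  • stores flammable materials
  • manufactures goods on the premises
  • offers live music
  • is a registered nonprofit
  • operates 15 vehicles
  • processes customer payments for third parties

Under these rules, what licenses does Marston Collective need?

Annual Certificate, General Business Permit, Operating Registration

(a) vehicles 15 ≥ 3; is a registered nonprofit → Small Fleet Certificate not required.
(b) is a registered nonprofit (not: is a sole proprietorship) → Commercial Certificate not required.
(c) is a registered nonprofit; offers live music → General Business Permit required.
(d) is a registered nonprofit (not: is a franchise of a national chain) → Franchise License not required.
(e) processes customer payments for third parties; vehicles 15 > 12 → Annual Certificate required.
(f) vehicles 15 ≥ 9 → Small Fleet License not required.
(g) stores flammable materials; vehicles 15 > 10 → Regulatory Registration not required.
(h) is a registered nonprofit (not: is a sole proprietorship) → Municipal License not required.
(i) is a registered nonprofit; manufactures goods on the premises → Operating Registration required.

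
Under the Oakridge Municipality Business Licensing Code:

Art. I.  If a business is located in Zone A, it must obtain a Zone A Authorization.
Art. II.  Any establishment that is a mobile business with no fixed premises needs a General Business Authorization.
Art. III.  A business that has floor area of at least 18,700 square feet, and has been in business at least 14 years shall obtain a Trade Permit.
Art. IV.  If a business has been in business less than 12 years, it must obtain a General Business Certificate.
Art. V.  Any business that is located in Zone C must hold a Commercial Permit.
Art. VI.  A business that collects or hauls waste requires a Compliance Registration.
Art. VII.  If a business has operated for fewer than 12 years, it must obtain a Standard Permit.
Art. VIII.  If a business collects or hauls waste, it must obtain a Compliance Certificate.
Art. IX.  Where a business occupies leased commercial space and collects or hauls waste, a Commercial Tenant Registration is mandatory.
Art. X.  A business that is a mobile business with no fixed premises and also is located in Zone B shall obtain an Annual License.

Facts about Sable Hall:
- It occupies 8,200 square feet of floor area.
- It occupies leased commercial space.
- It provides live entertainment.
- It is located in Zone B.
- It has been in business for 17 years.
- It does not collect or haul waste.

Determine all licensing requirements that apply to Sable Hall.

None

Art. I. is located in Zone B (not: is located in Zone A) → Zone A Authorization not required.
Art. II. occupies leased commercial space (not: is a mobile business with no fixed premises) → General Business Authorization not required.
Art. III. floor area 8,200 square feet < 18,700 square feet; years in business 17 ≥ 14 → Trade Permit not required.
Art. IV. years in business 17 ≥ 12 → General Business Certificate not required.
Art. V. is located in Zone B (not: is located in Zone C) → Commercial Permit not required.
Art. VI. does not collect or haul waste → Compliance Registration not required.
Art. VII. years in business 17 ≥ 12 → Standard Permit not required.
Art. VIII. does not collect or haul waste → Compliance Certificate not required.
Art. IX. occupies leased commercial space; does not collect or haul waste → Commercial Tenant Registration not required.
Art. X. occupies leased commercial space (not: is a mobile business with no fixed premises); is located in Zone B → Annual License not required.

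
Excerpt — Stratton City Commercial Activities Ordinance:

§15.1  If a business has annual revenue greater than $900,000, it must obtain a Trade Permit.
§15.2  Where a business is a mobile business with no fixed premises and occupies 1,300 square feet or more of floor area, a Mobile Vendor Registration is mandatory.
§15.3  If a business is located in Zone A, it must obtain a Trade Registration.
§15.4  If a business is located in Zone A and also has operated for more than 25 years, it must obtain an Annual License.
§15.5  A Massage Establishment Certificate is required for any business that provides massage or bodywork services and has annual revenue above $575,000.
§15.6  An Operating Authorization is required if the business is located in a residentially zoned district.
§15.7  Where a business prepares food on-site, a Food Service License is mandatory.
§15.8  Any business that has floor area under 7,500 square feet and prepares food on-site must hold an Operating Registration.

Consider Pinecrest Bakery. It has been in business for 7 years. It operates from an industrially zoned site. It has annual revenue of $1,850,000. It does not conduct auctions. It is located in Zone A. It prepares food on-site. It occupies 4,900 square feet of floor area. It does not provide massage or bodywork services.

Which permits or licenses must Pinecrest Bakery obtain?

§15.1 revenue $1,850,000 > $900,000 → Trade Permit required.
§15.2 operates from an industrially zoned site (not: is a mobile business with no fixed premises); floor area 4,900 square feet ≥ 1,300 square feet → Mobile Vendor Registration not required.
§15.3 is located in Zone A → Trade Registration required.
§15.4 is located in Zone A; years in business 7 ≤ 25 → Annual License not required.
§15.5 does not provide massage or bodywork services; revenue $1,850,000 > $575,000 → Massage Establishment Certificate not required.
§15.6 is located in Zone A (not: is located in a residentially zoned district) → Operating Authorization not required.
§15.7 prepares food on-site → Food Service License required.
§15.8 floor area 4,900 square feet < 7,500 square feet; prepares food on-site → Operating Registration required.

Food Service License, Operating Registration, Trade Permit, Trade Registration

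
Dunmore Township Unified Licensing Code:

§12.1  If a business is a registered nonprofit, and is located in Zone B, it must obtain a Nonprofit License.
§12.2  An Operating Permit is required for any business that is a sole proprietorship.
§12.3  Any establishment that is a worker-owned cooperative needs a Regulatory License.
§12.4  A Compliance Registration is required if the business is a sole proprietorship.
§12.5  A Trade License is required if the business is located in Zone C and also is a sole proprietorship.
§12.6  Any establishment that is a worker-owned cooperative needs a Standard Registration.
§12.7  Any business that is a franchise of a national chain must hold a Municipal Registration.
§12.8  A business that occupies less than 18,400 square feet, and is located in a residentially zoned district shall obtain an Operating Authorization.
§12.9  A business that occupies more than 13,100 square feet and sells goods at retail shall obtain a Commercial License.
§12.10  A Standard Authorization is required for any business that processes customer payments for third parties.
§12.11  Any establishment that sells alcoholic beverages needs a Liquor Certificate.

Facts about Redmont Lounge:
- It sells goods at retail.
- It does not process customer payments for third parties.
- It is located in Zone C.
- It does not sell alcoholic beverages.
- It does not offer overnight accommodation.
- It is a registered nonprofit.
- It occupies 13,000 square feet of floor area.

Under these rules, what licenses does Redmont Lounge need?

§12.1 is a registered nonprofit; is located in Zone C (not: is located in Zone B) → Nonprofit License not required.
§12.2 is a registered nonprofit (not: is a sole proprietorship) → Operating Permit not required.
§12.3 is a registered nonprofit (not: is a worker-owned cooperative) → Regulatory License not required.
§12.4 is a registered nonprofit (not: is a sole proprietorship) → Compliance Registration not required.
§12.5 is located in Zone C; is a registered nonprofit (not: is a sole proprietorship) → Trade License not required.
§12.6 is a registered nonprofit (not: is a worker-owned cooperative) → Standard Registration not required.
§12.7 is a registered nonprofit (not: is a franchise of a national chain) → Municipal Registration not required.
§12.8 floor area 13,000 square feet < 18,400 square feet; is located in Zone C (not: is located in a residentially zoned district) → Operating Authorization not required.
§12.9 floor area 13,000 square feet ≤ 13,100 square feet; sells goods at retail → Commercial License not required.
§12.10 does not process customer payments for third parties → Standard Authorization not required.
§12.11 does not sell alcoholic beverages → Liquor Certificate not required.

None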